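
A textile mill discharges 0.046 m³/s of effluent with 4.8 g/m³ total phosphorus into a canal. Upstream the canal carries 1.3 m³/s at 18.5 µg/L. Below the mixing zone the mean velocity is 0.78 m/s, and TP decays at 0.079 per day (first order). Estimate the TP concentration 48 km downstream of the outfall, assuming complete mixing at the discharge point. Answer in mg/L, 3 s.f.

18.5 µg/L = 0.0185 mg/L.
After complete mixing, C₀ = (0.046·4.8 + 1.3·0.0185) / 1.346 = 0.1819 mg/L.
Travel time t = 4.8e+04 m / 0.78 m/s = 6.154e+04 s = 0.7123 d.
C = 0.1819·exp(−0.079·0.7123) = 0.1819·0.9453 = 0.172 mg/L.

0.172 mg/L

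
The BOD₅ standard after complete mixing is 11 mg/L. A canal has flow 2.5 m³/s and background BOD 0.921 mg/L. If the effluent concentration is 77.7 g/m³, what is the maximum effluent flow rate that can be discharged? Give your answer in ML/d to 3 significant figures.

32.6 ML/d

Mass balance at complete mixing: C_std·(Q_w + Q_r) = Q_w·C_e + Q_r·C_b.
Rearranging, Q_w = Q_r·(C_std − C_b)/(C_e − C_std) = 2.5·(11 − 0.921) / (77.7 − 11) = 0.3778 m³/s.
= 32.64 ML/d.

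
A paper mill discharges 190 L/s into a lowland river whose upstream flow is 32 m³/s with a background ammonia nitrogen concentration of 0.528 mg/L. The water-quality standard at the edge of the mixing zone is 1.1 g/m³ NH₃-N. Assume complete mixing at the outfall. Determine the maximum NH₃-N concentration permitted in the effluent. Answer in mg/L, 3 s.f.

190 L/s = 0.19 m³/s.
Mass balance: 1.1·32.19 = 0.19·Cₑ + 32·0.528.
Cₑ = (35.41 − 16.9) / 0.19 = 97.44 mg/L.

97.4 mg/L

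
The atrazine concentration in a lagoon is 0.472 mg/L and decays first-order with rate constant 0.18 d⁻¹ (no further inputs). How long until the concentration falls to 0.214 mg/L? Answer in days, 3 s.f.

4.39 d

t = ln(C₀/C)/k = ln(0.472/0.214)/0.18 = 0.791/0.18 = 4.394 d.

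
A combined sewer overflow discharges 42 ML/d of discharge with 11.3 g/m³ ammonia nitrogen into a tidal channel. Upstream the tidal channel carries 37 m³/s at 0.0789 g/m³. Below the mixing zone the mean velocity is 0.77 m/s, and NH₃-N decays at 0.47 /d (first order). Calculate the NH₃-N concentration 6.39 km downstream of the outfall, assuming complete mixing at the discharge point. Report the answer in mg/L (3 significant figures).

0.215 mg/L

42 ML/d = 0.4861 m³/s.
After complete mixing, C₀ = (0.4861·11.3 + 37·0.0789) / 37.49 = 0.2244 mg/L.
Travel time t = 6390 m / 0.77 m/s = 8299 s = 0.09605 d.
C = 0.2244·exp(−0.47·0.09605) = 0.2244·0.9559 = 0.2145 mg/L.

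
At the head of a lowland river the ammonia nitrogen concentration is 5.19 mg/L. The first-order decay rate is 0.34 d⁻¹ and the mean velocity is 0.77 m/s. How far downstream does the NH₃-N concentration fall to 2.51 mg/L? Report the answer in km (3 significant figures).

From C = C₀·e^(−kt), t = ln(C₀/C)/k = ln(5.19/2.51)/0.34 = 0.7265/0.34 = 2.137 d.
Distance = v·t = 0.77 m/s × 1.846e+05 s = 1.421e+05 m = 142.1 km.

142 km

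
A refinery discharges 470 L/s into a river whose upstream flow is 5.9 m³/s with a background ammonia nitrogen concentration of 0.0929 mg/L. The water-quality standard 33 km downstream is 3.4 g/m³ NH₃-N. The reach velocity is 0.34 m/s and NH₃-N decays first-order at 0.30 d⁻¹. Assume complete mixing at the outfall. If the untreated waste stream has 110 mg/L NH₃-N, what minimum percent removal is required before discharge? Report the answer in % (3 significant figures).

42.4 %

470 L/s = 0.47 m³/s.
Travel time to the compliance point: t = 3.3e+04/0.34 = 9.706e+04 s = 1.123 d; decay factor exp(−0.30·1.123) = 0.7139.
So the concentration just after mixing may be at most 3.4/0.7139 = 4.763 mg/L.
Mass balance: 4.763·6.37 = 0.47·Cₑ + 5.9·0.0929.
Cₑ = (30.34 − 0.5481) / 0.47 = 63.38 mg/L.
Required removal = 1 − 63.38/110 = 42.38 %.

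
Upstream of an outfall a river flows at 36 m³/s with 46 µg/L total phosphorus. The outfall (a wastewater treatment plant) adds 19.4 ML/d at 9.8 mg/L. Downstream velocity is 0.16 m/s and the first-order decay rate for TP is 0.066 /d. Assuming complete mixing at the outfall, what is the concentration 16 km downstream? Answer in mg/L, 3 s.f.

19.4 ML/d = 0.2245 m³/s.
46 µg/L = 0.046 mg/L.
After complete mixing, C₀ = (0.2245·9.8 + 36·0.046) / 36.22 = 0.1065 mg/L.
Travel time t = 1.6e+04 m / 0.16 m/s = 1e+05 s = 1.157 d.
C = 0.1065·exp(−0.066·1.157) = 0.1065·0.9265 = 0.09863 mg/L.

0.0986 mg/L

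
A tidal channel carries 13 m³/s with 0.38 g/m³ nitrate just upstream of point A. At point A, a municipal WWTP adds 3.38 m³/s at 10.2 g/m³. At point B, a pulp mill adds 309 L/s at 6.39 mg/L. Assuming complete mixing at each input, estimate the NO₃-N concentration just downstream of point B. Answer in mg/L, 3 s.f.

2.48 mg/L

After input A: C = (13·0.38 + 3.38·10.2) / 16.38 = 2.406 mg/L.
309 L/s = 0.309 m³/s.
After input B: C = (16.38·2.406 + 0.309·6.39) / 16.69 = 2.48 mg/L.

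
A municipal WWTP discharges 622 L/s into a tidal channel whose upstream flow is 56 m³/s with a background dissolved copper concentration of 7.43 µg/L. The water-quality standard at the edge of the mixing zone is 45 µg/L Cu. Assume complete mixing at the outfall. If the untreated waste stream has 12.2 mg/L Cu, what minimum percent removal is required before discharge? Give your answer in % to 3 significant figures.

622 L/s = 0.622 m³/s.
7.43 µg/L = 0.00743 mg/L.
45 µg/L = 0.045 mg/L.
Mass balance: 0.045·56.62 = 0.622·Cₑ + 56·0.00743.
Cₑ = (2.548 − 0.4161) / 0.622 = 3.428 mg/L.
Required removal = 1 − 3.428/12.2 = 71.91 %.

71.9 %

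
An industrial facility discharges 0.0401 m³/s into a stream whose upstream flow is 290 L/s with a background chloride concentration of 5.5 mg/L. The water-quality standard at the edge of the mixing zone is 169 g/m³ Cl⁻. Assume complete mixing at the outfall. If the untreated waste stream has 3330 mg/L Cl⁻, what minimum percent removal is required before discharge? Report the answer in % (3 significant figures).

290 L/s = 0.29 m³/s.
Mass balance: 169·0.3301 = 0.0401·Cₑ + 0.29·5.5.
Cₑ = (55.79 − 1.595) / 0.0401 = 1351 mg/L.
Required removal = 1 − 1351/3330 = 59.42 %.

59.4 %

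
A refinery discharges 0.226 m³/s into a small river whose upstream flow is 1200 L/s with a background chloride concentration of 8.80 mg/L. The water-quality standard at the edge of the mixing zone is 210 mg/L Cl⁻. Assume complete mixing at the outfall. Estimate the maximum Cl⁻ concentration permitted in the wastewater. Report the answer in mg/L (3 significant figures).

1200 L/s = 1.2 m³/s.
Mass balance: 210·1.426 = 0.226·Cₑ + 1.2·8.8.
Cₑ = (299.5 − 10.56) / 0.226 = 1278 mg/L.

1280 mg/L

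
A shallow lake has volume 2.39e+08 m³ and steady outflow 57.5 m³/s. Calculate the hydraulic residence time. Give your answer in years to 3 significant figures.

Q = 57.5 m³/s × 3.156e+07 s/yr = 1.815e+09 m³/yr.
Hydraulic residence time τ = V/Q = 2.39e+08/1.815e+09 = 0.1317 yr.

0.132 yr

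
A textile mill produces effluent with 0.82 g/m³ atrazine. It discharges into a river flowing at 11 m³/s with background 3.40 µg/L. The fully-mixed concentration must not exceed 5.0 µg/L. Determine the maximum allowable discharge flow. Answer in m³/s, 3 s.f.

0.0216 m³/s

3.40 µg/L = 0.0034 mg/L.
5.0 µg/L = 0.005 mg/L.
Mass balance at complete mixing: C_std·(Q_w + Q_r) = Q_w·C_e + Q_r·C_b.
Rearranging, Q_w = Q_r·(C_std − C_b)/(C_e − C_std) = 11·(0.005 − 0.0034) / (0.82 − 0.005) = 0.0216 m³/s.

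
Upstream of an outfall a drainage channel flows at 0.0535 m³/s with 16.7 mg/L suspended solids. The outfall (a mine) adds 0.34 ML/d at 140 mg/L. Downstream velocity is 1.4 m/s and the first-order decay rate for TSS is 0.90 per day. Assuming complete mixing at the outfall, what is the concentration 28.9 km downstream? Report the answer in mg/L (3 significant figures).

20.3 mg/L

0.34 ML/d = 0.003935 m³/s.
After complete mixing, C₀ = (0.003935·140 + 0.0535·16.7) / 0.05744 = 25.15 mg/L.
Travel time t = 2.89e+04 m / 1.4 m/s = 2.064e+04 s = 0.2389 d.
C = 25.15·exp(−0.90·0.2389) = 25.15·0.8065 = 20.28 mg/L.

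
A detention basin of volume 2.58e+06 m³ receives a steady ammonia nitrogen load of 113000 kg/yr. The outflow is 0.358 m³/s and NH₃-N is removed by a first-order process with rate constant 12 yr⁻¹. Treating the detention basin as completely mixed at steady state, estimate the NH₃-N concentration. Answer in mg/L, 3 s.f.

Outflow Q = 0.358 m³/s × 3.156e+07 s/yr = 1.13e+07 m³/yr.
Steady-state CSTR mass balance: W = Q·C + k·V·C, so C = W/(Q + kV).
Q + kV = 1.13e+07 + 12·2.58e+06 = 4.226e+07 m³/yr.
C = 113000/4.226e+07 = 0.002674 kg/m³ = 2.674 mg/L.

2.67 mg/L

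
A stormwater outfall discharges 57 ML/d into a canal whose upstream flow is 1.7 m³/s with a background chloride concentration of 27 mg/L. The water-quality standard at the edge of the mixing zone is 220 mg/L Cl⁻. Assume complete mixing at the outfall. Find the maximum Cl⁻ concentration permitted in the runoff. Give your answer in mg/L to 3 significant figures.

57 ML/d = 0.6597 m³/s.
Mass balance: 220·2.36 = 0.6597·Cₑ + 1.7·27.
Cₑ = (519.1 − 45.9) / 0.6597 = 717.3 mg/L.

717 mg/L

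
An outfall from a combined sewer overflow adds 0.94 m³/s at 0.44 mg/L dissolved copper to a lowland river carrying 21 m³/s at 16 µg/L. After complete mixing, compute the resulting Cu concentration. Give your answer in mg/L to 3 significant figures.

16 µg/L = 0.016 mg/L.
Conservation of mass across the mixing zone: C = (0.94·0.44 + 21·0.016) / (0.94 + 21) = 0.7496/21.94 = 0.03417 mg/L.

0.0342 mg/L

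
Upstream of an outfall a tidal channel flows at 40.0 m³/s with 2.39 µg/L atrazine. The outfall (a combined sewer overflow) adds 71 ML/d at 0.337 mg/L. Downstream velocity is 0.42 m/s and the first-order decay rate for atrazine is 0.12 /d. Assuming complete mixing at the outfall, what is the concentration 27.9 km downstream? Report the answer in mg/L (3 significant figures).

0.00832 mg/L

71 ML/d = 0.8218 m³/s.
2.39 µg/L = 0.00239 mg/L.
After complete mixing, C₀ = (0.8218·0.337 + 40·0.00239) / 40.82 = 0.009126 mg/L.
Travel time t = 2.79e+04 m / 0.42 m/s = 6.643e+04 s = 0.7688 d.
C = 0.009126·exp(−0.12·0.7688) = 0.009126·0.9119 = 0.008322 mg/L.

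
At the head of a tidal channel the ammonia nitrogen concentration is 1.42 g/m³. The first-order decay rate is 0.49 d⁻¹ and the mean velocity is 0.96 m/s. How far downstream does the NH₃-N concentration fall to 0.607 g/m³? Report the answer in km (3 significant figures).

144 km

From C = C₀·e^(−kt), t = ln(C₀/C)/k = ln(1.42/0.607)/0.49 = 0.8499/0.49 = 1.734 d.
Distance = v·t = 0.96 m/s × 1.499e+05 s = 1.439e+05 m = 143.9 km.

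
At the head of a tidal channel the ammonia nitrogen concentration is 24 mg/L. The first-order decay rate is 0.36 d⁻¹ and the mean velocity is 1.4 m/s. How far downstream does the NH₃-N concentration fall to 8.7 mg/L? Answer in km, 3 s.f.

341 km

From C = C₀·e^(−kt), t = ln(C₀/C)/k = ln(24/8.7)/0.36 = 1.015/0.36 = 2.819 d.
Distance = v·t = 1.4 m/s × 2.435e+05 s = 3.409e+05 m = 340.9 km.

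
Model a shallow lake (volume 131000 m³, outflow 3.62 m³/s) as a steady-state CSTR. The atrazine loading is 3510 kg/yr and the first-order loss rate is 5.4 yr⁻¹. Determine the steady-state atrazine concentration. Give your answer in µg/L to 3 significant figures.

Outflow Q = 3.62 m³/s × 3.156e+07 s/yr = 1.142e+08 m³/yr.
Steady-state CSTR mass balance: W = Q·C + k·V·C, so C = W/(Q + kV).
Q + kV = 1.142e+08 + 5.4·131000 = 1.149e+08 m³/yr.
C = 3510/1.149e+08 = 3.054e-05 kg/m³ = 0.03054 mg/L = 30.54 µg/L.

30.5 µg/L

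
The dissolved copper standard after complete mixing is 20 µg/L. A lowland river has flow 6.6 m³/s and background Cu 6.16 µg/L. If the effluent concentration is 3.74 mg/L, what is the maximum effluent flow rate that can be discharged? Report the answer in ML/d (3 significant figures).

6.16 µg/L = 0.00616 mg/L.
20 µg/L = 0.02 mg/L.
Mass balance at complete mixing: C_std·(Q_w + Q_r) = Q_w·C_e + Q_r·C_b.
Rearranging, Q_w = Q_r·(C_std − C_b)/(C_e − C_std) = 6.6·(0.02 − 0.00616) / (3.74 − 0.02) = 0.02455 m³/s.
= 2.122 ML/d.

2.12 ML/d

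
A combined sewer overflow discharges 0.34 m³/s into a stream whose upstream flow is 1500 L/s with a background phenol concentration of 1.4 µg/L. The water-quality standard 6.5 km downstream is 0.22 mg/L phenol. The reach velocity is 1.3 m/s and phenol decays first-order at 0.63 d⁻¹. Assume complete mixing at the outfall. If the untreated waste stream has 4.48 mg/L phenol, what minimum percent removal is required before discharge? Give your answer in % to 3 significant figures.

1500 L/s = 1.5 m³/s.
1.4 µg/L = 0.0014 mg/L.
Travel time to the compliance point: t = 6500/1.3 = 5000 s = 0.05787 d; decay factor exp(−0.63·0.05787) = 0.9642.
So the concentration just after mixing may be at most 0.22/0.9642 = 0.2282 mg/L.
Mass balance: 0.2282·1.84 = 0.34·Cₑ + 1.5·0.0014.
Cₑ = (0.4198 − 0.0021) / 0.34 = 1.229 mg/L.
Required removal = 1 − 1.229/4.48 = 72.58 %.

72.6 %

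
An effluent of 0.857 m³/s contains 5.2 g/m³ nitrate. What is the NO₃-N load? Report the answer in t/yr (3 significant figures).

Mass flux = Q·C = 0.857 m³/s × 5.2 g/m³ = 4.456 g/s.
= 4.456 g/s × 31.56 = 140.6 t/yr.

141 t/yr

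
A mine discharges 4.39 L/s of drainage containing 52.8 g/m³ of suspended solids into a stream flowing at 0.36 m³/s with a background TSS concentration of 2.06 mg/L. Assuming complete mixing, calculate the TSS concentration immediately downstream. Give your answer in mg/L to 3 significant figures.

4.39 L/s = 0.00439 m³/s.
Flow-weighted mixing gives C = (0.00439·52.8 + 0.36·2.06) / (0.00439 + 0.36) = 0.9734/0.3644 = 2.671 mg/L.

2.67 mg/L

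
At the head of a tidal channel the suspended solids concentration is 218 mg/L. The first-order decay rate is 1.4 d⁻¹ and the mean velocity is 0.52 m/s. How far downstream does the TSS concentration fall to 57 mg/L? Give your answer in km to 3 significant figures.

43.0 km

From C = C₀·e^(−kt), t = ln(C₀/C)/k = ln(218/57)/1.4 = 1.341/1.4 = 0.9582 d.
Distance = v·t = 0.52 m/s × 8.279e+04 s = 4.305e+04 m = 43.05 km.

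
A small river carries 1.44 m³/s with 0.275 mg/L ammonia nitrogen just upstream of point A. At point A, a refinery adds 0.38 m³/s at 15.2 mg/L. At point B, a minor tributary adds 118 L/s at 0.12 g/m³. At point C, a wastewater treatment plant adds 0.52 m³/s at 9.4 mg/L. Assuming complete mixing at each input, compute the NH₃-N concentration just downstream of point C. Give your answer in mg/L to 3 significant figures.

4.51 mg/L

After input A: C = (1.44·0.275 + 0.38·15.2) / 1.82 = 3.391 mg/L.
118 L/s = 0.118 m³/s.
After input B: C = (1.82·3.391 + 0.118·0.12) / 1.938 = 3.192 mg/L.
After input C: C = (1.938·3.192 + 0.52·9.4) / 2.458 = 4.505 mg/L.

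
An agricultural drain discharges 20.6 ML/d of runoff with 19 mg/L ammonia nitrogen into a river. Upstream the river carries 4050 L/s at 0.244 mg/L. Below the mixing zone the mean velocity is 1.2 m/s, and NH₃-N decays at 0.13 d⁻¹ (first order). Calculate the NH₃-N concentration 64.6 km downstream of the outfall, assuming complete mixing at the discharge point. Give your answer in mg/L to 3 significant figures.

1.19 mg/L

20.6 ML/d = 0.2384 m³/s.
4050 L/s = 4.05 m³/s.
After complete mixing, C₀ = (0.2384·19 + 4.05·0.244) / 4.288 = 1.287 mg/L.
Travel time t = 6.46e+04 m / 1.2 m/s = 5.383e+04 s = 0.6231 d.
C = 1.287·exp(−0.13·0.6231) = 1.287·0.9222 = 1.187 mg/L.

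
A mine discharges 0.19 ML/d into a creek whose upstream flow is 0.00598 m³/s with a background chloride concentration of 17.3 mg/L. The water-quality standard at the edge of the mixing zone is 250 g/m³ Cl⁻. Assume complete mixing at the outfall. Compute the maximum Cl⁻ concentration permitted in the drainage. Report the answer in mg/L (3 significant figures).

883 mg/L

0.19 ML/d = 0.002199 m³/s.
Mass balance: 250·0.008179 = 0.002199·Cₑ + 0.00598·17.3.
Cₑ = (2.045 − 0.1035) / 0.002199 = 882.8 mg/L.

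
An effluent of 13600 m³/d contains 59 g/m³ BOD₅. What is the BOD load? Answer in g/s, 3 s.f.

13600 m³/d = 0.1574 m³/s.
Mass flux = Q·C = 0.1574 m³/s × 59 g/m³ = 9.287 g/s.

9.29 g/s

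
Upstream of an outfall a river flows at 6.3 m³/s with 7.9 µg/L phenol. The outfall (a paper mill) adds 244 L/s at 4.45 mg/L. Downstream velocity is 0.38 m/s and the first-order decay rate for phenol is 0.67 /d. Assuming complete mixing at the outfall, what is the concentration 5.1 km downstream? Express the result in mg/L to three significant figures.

244 L/s = 0.244 m³/s.
7.9 µg/L = 0.0079 mg/L.
After complete mixing, C₀ = (0.244·4.45 + 6.3·0.0079) / 6.544 = 0.1735 mg/L.
Travel time t = 5100 m / 0.38 m/s = 1.342e+04 s = 0.1553 d.
C = 0.1735·exp(−0.67·0.1553) = 0.1735·0.9012 = 0.1564 mg/L.

0.156 mg/L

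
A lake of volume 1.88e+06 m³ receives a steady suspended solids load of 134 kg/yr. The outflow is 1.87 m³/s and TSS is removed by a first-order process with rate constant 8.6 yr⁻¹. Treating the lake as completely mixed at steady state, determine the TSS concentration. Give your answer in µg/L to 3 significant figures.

Outflow Q = 1.87 m³/s × 3.156e+07 s/yr = 5.901e+07 m³/yr.
Steady-state CSTR mass balance: W = Q·C + k·V·C, so C = W/(Q + kV).
Q + kV = 5.901e+07 + 8.6·1.88e+06 = 7.518e+07 m³/yr.
C = 134/7.518e+07 = 1.782e-06 kg/m³ = 0.001782 mg/L = 1.782 µg/L.

1.78 µg/L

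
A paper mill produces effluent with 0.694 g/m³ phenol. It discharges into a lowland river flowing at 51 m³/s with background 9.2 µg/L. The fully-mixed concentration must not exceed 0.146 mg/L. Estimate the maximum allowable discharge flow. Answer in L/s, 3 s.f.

9.2 µg/L = 0.0092 mg/L.
Mass balance at complete mixing: C_std·(Q_w + Q_r) = Q_w·C_e + Q_r·C_b.
Rearranging, Q_w = Q_r·(C_std − C_b)/(C_e − C_std) = 51·(0.146 − 0.0092) / (0.694 − 0.146) = 12.73 m³/s.
= 1.273e+04 L/s.

12700 L/s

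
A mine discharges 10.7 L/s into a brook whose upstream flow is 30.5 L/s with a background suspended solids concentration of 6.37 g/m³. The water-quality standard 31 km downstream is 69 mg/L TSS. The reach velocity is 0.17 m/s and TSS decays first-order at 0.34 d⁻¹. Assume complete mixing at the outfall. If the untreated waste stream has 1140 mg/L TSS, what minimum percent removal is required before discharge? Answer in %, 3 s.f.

10.7 L/s = 0.0107 m³/s.
30.5 L/s = 0.0305 m³/s.
Travel time to the compliance point: t = 3.1e+04/0.17 = 1.824e+05 s = 2.111 d; decay factor exp(−0.34·2.111) = 0.4879.
So the concentration just after mixing may be at most 69/0.4879 = 141.4 mg/L.
Mass balance: 141.4·0.0412 = 0.0107·Cₑ + 0.0305·6.37.
Cₑ = (5.826 − 0.1943) / 0.0107 = 526.4 mg/L.
Required removal = 1 − 526.4/1140 = 53.83 %.

53.8 %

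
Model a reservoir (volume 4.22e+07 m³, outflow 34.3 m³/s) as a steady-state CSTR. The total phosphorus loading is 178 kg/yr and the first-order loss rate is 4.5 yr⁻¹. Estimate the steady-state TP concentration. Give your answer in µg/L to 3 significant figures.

Outflow Q = 34.3 m³/s × 3.156e+07 s/yr = 1.082e+09 m³/yr.
Steady-state CSTR mass balance: W = Q·C + k·V·C, so C = W/(Q + kV).
Q + kV = 1.082e+09 + 4.5·4.22e+07 = 1.272e+09 m³/yr.
C = 178/1.272e+09 = 1.399e-07 kg/m³ = 0.0001399 mg/L = 0.1399 µg/L.

0.140 µg/L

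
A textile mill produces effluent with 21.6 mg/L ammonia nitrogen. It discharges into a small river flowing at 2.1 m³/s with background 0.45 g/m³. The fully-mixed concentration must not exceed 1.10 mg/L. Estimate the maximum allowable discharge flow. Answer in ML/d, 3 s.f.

5.75 ML/d

Mass balance at complete mixing: C_std·(Q_w + Q_r) = Q_w·C_e + Q_r·C_b.
Rearranging, Q_w = Q_r·(C_std − C_b)/(C_e − C_std) = 2.1·(1.1 − 0.45) / (21.6 − 1.1) = 0.06659 m³/s.
= 5.753 ML/d.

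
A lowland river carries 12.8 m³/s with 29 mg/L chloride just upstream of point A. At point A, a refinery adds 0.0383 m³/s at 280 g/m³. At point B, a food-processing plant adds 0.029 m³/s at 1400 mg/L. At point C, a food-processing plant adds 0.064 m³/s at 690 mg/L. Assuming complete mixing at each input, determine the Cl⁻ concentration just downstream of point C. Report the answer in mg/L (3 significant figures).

After input A: C = (12.8·29 + 0.0383·280) / 12.84 = 29.75 mg/L.
After input B: C = (12.84·29.75 + 0.029·1400) / 12.87 = 32.84 mg/L.
After input C: C = (12.87·32.84 + 0.064·690) / 12.93 = 36.09 mg/L.

36.1 mg/L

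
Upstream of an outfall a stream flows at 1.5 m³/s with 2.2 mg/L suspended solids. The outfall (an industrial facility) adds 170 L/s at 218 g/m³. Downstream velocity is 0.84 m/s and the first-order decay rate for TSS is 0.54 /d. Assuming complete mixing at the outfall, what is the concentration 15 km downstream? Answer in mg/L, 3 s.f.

21.6 mg/L

170 L/s = 0.17 m³/s.
After complete mixing, C₀ = (0.17·218 + 1.5·2.2) / 1.67 = 24.17 mg/L.
Travel time t = 1.5e+04 m / 0.84 m/s = 1.786e+04 s = 0.2067 d.
C = 24.17·exp(−0.54·0.2067) = 24.17·0.8944 = 21.62 mg/L.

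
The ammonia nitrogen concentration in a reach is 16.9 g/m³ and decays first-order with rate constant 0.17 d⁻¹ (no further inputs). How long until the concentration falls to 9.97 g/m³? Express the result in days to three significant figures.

3.10 d

t = ln(C₀/C)/k = ln(16.9/9.97)/0.17 = 0.5277/0.17 = 3.104 d.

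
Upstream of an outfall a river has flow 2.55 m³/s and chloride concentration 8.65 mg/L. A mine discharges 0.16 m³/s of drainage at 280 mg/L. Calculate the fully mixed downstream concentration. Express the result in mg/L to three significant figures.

24.7 mg/L

Flow-weighted mixing gives C = (0.16·280 + 2.55·8.65) / (0.16 + 2.55) = 66.86/2.71 = 24.67 mg/L.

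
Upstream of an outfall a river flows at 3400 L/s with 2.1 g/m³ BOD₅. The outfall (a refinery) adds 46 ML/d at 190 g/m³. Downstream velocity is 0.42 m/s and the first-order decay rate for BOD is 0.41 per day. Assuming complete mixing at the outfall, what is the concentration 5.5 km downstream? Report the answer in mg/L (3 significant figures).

25.9 mg/L

46 ML/d = 0.5324 m³/s.
3400 L/s = 3.4 m³/s.
After complete mixing, C₀ = (0.5324·190 + 3.4·2.1) / 3.932 = 27.54 mg/L.
Travel time t = 5500 m / 0.42 m/s = 1.31e+04 s = 0.1516 d.
C = 27.54·exp(−0.41·0.1516) = 27.54·0.9397 = 25.88 mg/L.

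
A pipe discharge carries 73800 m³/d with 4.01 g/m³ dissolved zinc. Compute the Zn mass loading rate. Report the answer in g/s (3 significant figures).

73800 m³/d = 0.8542 m³/s.
Mass flux = Q·C = 0.8542 m³/s × 4.01 g/m³ = 3.425 g/s.

3.43 g/s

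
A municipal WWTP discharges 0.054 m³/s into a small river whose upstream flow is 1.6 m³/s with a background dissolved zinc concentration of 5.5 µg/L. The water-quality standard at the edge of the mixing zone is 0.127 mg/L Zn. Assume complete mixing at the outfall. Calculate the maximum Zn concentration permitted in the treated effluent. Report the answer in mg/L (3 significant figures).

3.73 mg/L

5.5 µg/L = 0.0055 mg/L.
Mass balance: 0.127·1.654 = 0.054·Cₑ + 1.6·0.0055.
Cₑ = (0.2101 − 0.0088) / 0.054 = 3.727 mg/L.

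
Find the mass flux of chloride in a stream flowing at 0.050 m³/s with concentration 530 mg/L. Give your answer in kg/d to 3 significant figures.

Mass flux = Q·C = 0.05 m³/s × 530 g/m³ = 26.5 g/s.
= 26.5 g/s × 86.4 = 2290 kg/d.

2290 kg/d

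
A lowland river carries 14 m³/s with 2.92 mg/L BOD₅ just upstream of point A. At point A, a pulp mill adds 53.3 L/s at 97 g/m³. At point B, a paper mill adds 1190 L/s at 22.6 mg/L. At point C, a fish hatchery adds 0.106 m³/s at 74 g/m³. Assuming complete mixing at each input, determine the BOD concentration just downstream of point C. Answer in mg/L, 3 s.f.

5.26 mg/L

53.3 L/s = 0.0533 m³/s.
After input A: C = (14·2.92 + 0.0533·97) / 14.05 = 3.277 mg/L.
1190 L/s = 1.19 m³/s.
After input B: C = (14.05·3.277 + 1.19·22.6) / 15.24 = 4.785 mg/L.
After input C: C = (15.24·4.785 + 0.106·74) / 15.35 = 5.263 mg/L.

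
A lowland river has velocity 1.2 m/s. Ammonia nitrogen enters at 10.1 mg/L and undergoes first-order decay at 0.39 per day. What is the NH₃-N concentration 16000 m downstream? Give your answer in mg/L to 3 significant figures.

9.51 mg/L

Travel time t = 16000 m / 1.2 m/s = 1.6e+04/1.2 = 1.333e+04 s = 0.1543 d.
First-order decay: C = 10.1·exp(−0.39·0.1543) = 10.1·0.9416 = 9.51 mg/L.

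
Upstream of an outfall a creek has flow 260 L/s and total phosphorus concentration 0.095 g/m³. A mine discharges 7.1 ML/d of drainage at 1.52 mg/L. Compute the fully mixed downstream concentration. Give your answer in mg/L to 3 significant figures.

7.1 ML/d = 0.08218 m³/s.
260 L/s = 0.26 m³/s.
Conservation of mass across the mixing zone: C = (0.08218·1.52 + 0.26·0.095) / (0.08218 + 0.26) = 0.1496/0.3422 = 0.4372 mg/L.

0.437 mg/L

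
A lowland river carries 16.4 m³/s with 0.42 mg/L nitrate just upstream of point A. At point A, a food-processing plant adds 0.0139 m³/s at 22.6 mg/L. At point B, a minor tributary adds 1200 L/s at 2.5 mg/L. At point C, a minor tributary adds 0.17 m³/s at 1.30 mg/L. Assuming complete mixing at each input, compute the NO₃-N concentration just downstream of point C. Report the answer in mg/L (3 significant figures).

0.586 mg/L

After input A: C = (16.4·0.42 + 0.0139·22.6) / 16.41 = 0.4388 mg/L.
1200 L/s = 1.2 m³/s.
After input B: C = (16.41·0.4388 + 1.2·2.5) / 17.61 = 0.5792 mg/L.
After input C: C = (17.61·0.5792 + 0.17·1.3) / 17.78 = 0.5861 mg/L.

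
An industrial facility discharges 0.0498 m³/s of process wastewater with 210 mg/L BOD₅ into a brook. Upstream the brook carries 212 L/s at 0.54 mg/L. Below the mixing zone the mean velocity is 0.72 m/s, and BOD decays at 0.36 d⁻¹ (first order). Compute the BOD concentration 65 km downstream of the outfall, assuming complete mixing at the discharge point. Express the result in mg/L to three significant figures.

212 L/s = 0.212 m³/s.
After complete mixing, C₀ = (0.0498·210 + 0.212·0.54) / 0.2618 = 40.38 mg/L.
Travel time t = 6.5e+04 m / 0.72 m/s = 9.028e+04 s = 1.045 d.
C = 40.38·exp(−0.36·1.045) = 40.38·0.6865 = 27.72 mg/L.

27.7 mg/L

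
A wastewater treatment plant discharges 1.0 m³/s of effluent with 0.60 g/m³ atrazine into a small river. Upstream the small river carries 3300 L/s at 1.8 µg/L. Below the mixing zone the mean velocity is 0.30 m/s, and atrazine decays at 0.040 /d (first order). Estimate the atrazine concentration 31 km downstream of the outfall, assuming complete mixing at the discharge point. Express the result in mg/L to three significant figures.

0.134 mg/L

3300 L/s = 3.3 m³/s.
1.8 µg/L = 0.0018 mg/L.
After complete mixing, C₀ = (1·0.6 + 3.3·0.0018) / 4.3 = 0.1409 mg/L.
Travel time t = 3.1e+04 m / 0.30 m/s = 1.033e+05 s = 1.196 d.
C = 0.1409·exp(−0.040·1.196) = 0.1409·0.9533 = 0.1343 mg/L.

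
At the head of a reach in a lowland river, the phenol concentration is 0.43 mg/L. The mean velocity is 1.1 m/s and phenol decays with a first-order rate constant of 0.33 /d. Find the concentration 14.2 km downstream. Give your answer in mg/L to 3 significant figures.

Travel time t = 14.2 km / 1.1 m/s = 1.42e+04/1.1 = 1.291e+04 s = 0.1494 d.
First-order decay: C = 0.43·exp(−0.33·0.1494) = 0.43·0.9519 = 0.4093 mg/L.

0.409 mg/L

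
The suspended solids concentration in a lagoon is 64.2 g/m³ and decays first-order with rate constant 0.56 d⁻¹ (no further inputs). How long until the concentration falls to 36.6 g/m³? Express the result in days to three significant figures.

1.00 d

t = ln(C₀/C)/k = ln(64.2/36.6)/0.56 = 0.562/0.56 = 1.003 d.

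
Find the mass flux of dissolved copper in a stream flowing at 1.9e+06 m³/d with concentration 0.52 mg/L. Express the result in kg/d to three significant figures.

988 kg/d

1.9e+06 m³/d = 21.99 m³/s.
Mass flux = Q·C = 21.99 m³/s × 0.52 g/m³ = 11.44 g/s.
= 11.44 g/s × 86.4 = 988 kg/d.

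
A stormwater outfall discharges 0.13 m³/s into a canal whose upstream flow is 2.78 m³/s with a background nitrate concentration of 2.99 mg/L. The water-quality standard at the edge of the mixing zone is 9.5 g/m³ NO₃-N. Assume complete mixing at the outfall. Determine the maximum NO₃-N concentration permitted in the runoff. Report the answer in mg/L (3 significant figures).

149 mg/L

Mass balance: 9.5·2.91 = 0.13·Cₑ + 2.78·2.99.
Cₑ = (27.64 − 8.312) / 0.13 = 148.7 mg/L.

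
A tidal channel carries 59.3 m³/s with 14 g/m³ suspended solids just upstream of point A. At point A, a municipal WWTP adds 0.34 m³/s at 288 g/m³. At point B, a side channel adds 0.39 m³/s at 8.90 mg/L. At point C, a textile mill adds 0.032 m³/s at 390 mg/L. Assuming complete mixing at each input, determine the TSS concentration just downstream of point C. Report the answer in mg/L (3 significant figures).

15.7 mg/L

After input A: C = (59.3·14 + 0.34·288) / 59.64 = 15.56 mg/L.
After input B: C = (59.64·15.56 + 0.39·8.9) / 60.03 = 15.52 mg/L.
After input C: C = (60.03·15.52 + 0.032·390) / 60.06 = 15.72 mg/L.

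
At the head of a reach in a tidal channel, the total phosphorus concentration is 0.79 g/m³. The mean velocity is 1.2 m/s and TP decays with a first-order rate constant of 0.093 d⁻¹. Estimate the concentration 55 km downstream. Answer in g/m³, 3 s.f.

0.752 g/m³

Travel time t = 55 km / 1.2 m/s = 5.5e+04/1.2 = 4.583e+04 s = 0.5305 d.
First-order decay: C = 0.79·exp(−0.093·0.5305) = 0.79·0.9519 = 0.752 g/m³.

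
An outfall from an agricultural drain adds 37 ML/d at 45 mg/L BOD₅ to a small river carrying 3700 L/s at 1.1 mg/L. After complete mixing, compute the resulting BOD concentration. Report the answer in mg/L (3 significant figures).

37 ML/d = 0.4282 m³/s.
3700 L/s = 3.7 m³/s.
Flow-weighted mixing gives C = (0.4282·45 + 3.7·1.1) / (0.4282 + 3.7) = 23.34/4.128 = 5.654 mg/L.

5.65 mg/L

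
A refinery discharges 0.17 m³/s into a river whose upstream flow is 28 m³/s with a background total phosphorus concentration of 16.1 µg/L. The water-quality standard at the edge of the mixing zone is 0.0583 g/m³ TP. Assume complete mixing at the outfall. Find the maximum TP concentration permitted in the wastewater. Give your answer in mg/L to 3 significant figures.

16.1 µg/L = 0.0161 mg/L.
Mass balance: 0.0583·28.17 = 0.17·Cₑ + 28·0.0161.
Cₑ = (1.642 − 0.4508) / 0.17 = 7.009 mg/L.

7.01 mg/L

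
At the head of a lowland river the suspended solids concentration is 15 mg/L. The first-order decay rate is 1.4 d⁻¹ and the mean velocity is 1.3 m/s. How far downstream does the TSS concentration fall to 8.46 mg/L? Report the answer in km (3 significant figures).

From C = C₀·e^(−kt), t = ln(C₀/C)/k = ln(15/8.46)/1.4 = 0.5727/1.4 = 0.4091 d.
Distance = v·t = 1.3 m/s × 3.534e+04 s = 4.595e+04 m = 45.95 km.

45.9 km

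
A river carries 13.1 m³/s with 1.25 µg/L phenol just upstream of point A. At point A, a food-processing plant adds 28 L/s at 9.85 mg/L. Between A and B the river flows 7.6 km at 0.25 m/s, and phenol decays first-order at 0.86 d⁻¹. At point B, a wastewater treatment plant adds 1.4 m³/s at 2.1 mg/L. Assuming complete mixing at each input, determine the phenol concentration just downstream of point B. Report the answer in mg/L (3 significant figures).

0.217 mg/L

1.25 µg/L = 0.00125 mg/L.
28 L/s = 0.028 m³/s.
After input A: C = (13.1·0.00125 + 0.028·9.85) / 13.13 = 0.02226 mg/L.
Over the 7.6 km reach to input B (t = 3.04e+04 s = 0.3519 d), decay gives C = 0.02226·exp(−0.86·0.3519) = 0.01644 mg/L.
After input B: C = (13.13·0.01644 + 1.4·2.1) / 14.53 = 0.2172 mg/L.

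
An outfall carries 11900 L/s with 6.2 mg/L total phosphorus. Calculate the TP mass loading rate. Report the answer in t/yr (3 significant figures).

11900 L/s = 11.9 m³/s.
Mass flux = Q·C = 11.9 m³/s × 6.2 g/m³ = 73.78 g/s.
= 73.78 g/s × 31.56 = 2328 t/yr.

2330 t/yr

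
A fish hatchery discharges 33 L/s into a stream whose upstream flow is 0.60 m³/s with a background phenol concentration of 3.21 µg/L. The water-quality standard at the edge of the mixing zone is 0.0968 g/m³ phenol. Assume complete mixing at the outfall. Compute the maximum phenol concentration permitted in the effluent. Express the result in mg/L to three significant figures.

1.80 mg/L

33 L/s = 0.033 m³/s.
3.21 µg/L = 0.00321 mg/L.
Mass balance: 0.0968·0.633 = 0.033·Cₑ + 0.6·0.00321.
Cₑ = (0.06127 − 0.001926) / 0.033 = 1.798 mg/L.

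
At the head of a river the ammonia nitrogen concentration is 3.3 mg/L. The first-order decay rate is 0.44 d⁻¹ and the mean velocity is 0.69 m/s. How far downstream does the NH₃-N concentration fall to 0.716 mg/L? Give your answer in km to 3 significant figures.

207 km

From C = C₀·e^(−kt), t = ln(C₀/C)/k = ln(3.3/0.716)/0.44 = 1.528/0.44 = 3.473 d.
Distance = v·t = 0.69 m/s × 3e+05 s = 2.07e+05 m = 207 km.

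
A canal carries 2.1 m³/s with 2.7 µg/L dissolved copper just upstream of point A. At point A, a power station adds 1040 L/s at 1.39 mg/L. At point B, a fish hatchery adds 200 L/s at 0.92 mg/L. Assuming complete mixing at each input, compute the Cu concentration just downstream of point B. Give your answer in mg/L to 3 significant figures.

2.7 µg/L = 0.0027 mg/L.
1040 L/s = 1.04 m³/s.
After input A: C = (2.1·0.0027 + 1.04·1.39) / 3.14 = 0.4622 mg/L.
200 L/s = 0.2 m³/s.
After input B: C = (3.14·0.4622 + 0.2·0.92) / 3.34 = 0.4896 mg/L.

0.490 mg/L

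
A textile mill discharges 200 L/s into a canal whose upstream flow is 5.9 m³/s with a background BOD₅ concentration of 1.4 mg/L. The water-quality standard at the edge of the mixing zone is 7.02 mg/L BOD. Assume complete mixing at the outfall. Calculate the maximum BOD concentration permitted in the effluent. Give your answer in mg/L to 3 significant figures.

173 mg/L

200 L/s = 0.2 m³/s.
Mass balance: 7.02·6.1 = 0.2·Cₑ + 5.9·1.4.
Cₑ = (42.82 − 8.26) / 0.2 = 172.8 mg/L.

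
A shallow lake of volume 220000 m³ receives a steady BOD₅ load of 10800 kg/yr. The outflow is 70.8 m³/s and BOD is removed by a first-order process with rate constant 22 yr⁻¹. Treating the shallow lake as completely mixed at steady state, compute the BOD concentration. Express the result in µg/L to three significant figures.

Outflow Q = 70.8 m³/s × 3.156e+07 s/yr = 2.234e+09 m³/yr.
Steady-state CSTR mass balance: W = Q·C + k·V·C, so C = W/(Q + kV).
Q + kV = 2.234e+09 + 22·220000 = 2.239e+09 m³/yr.
C = 10800/2.239e+09 = 4.823e-06 kg/m³ = 0.004823 mg/L = 4.823 µg/L.

4.82 µg/L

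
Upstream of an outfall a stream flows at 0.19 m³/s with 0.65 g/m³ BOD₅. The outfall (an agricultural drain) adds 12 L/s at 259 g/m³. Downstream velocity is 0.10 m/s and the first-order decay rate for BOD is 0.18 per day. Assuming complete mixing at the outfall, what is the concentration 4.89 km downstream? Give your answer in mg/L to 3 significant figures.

14.4 mg/L

12 L/s = 0.012 m³/s.
After complete mixing, C₀ = (0.012·259 + 0.19·0.65) / 0.202 = 16 mg/L.
Travel time t = 4890 m / 0.10 m/s = 4.89e+04 s = 0.566 d.
C = 16·exp(−0.18·0.566) = 16·0.9031 = 14.45 mg/L.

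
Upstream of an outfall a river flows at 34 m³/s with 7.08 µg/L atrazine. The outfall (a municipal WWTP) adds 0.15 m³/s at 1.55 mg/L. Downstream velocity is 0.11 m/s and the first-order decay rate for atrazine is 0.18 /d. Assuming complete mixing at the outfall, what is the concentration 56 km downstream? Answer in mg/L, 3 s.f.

7.08 µg/L = 0.00708 mg/L.
After complete mixing, C₀ = (0.15·1.55 + 34·0.00708) / 34.15 = 0.01386 mg/L.
Travel time t = 5.6e+04 m / 0.11 m/s = 5.091e+05 s = 5.892 d.
C = 0.01386·exp(−0.18·5.892) = 0.01386·0.3462 = 0.004798 mg/L.

0.00480 mg/L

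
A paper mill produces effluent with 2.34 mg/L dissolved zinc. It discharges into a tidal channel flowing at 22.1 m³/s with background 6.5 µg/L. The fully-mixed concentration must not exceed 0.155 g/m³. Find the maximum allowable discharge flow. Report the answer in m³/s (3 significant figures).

1.50 m³/s

6.5 µg/L = 0.0065 mg/L.
Mass balance at complete mixing: C_std·(Q_w + Q_r) = Q_w·C_e + Q_r·C_b.
Rearranging, Q_w = Q_r·(C_std − C_b)/(C_e − C_std) = 22.1·(0.155 − 0.0065) / (2.34 − 0.155) = 1.502 m³/s.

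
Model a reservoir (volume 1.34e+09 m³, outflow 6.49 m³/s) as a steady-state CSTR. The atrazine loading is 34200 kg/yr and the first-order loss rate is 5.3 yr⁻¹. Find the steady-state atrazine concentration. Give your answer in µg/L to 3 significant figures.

Outflow Q = 6.49 m³/s × 3.156e+07 s/yr = 2.048e+08 m³/yr.
Steady-state CSTR mass balance: W = Q·C + k·V·C, so C = W/(Q + kV).
Q + kV = 2.048e+08 + 5.3·1.34e+09 = 7.307e+09 m³/yr.
C = 34200/7.307e+09 = 4.681e-06 kg/m³ = 0.004681 mg/L = 4.681 µg/L.

4.68 µg/L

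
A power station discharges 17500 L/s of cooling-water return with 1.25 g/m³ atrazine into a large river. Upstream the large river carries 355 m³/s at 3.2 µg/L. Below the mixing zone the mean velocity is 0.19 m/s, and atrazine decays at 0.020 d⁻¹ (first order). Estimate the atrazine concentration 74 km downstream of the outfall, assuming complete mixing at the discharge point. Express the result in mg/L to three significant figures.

0.0564 mg/L

17500 L/s = 17.5 m³/s.
3.2 µg/L = 0.0032 mg/L.
After complete mixing, C₀ = (17.5·1.25 + 355·0.0032) / 372.5 = 0.06177 mg/L.
Travel time t = 7.4e+04 m / 0.19 m/s = 3.895e+05 s = 4.508 d.
C = 0.06177·exp(−0.020·4.508) = 0.06177·0.9138 = 0.05645 mg/L.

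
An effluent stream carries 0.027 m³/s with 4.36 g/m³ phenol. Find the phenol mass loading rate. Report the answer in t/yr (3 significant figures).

Mass flux = Q·C = 0.027 m³/s × 4.36 g/m³ = 0.1177 g/s.
= 0.1177 g/s × 31.56 = 3.715 t/yr.

3.71 t/yr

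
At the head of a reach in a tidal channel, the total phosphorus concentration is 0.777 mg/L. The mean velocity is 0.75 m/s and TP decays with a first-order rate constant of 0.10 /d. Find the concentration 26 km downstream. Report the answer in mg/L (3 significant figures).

0.746 mg/L

Travel time t = 26 km / 0.75 m/s = 2.6e+04/0.75 = 3.467e+04 s = 0.4012 d.
First-order decay: C = 0.777·exp(−0.10·0.4012) = 0.777·0.9607 = 0.7464 mg/L.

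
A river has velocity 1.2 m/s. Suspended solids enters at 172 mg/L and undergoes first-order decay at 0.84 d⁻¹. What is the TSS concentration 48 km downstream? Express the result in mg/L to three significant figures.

Travel time t = 48 km / 1.2 m/s = 4.8e+04/1.2 = 4e+04 s = 0.463 d.
First-order decay: C = 172·exp(−0.84·0.463) = 172·0.6778 = 116.6 mg/L.

117 mg/L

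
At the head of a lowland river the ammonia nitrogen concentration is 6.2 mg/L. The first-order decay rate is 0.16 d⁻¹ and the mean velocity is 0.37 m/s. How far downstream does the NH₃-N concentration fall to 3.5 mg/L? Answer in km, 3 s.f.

From C = C₀·e^(−kt), t = ln(C₀/C)/k = ln(6.2/3.5)/0.16 = 0.5718/0.16 = 3.574 d.
Distance = v·t = 0.37 m/s × 3.088e+05 s = 1.142e+05 m = 114.2 km.

114 km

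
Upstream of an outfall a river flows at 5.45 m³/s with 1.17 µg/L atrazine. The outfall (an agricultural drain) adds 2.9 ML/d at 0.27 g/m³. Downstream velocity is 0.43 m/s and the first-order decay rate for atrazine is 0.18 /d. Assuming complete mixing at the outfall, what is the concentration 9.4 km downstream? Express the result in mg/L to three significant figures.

0.00269 mg/L

2.9 ML/d = 0.03356 m³/s.
1.17 µg/L = 0.00117 mg/L.
After complete mixing, C₀ = (0.03356·0.27 + 5.45·0.00117) / 5.484 = 0.002816 mg/L.
Travel time t = 9400 m / 0.43 m/s = 2.186e+04 s = 0.253 d.
C = 0.002816·exp(−0.18·0.253) = 0.002816·0.9555 = 0.00269 mg/L.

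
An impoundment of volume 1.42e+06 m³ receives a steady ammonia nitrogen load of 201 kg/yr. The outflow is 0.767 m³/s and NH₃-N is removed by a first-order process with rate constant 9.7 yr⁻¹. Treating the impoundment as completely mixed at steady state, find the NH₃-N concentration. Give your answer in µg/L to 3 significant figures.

5.29 µg/L

Outflow Q = 0.767 m³/s × 3.156e+07 s/yr = 2.42e+07 m³/yr.
Steady-state CSTR mass balance: W = Q·C + k·V·C, so C = W/(Q + kV).
Q + kV = 2.42e+07 + 9.7·1.42e+06 = 3.798e+07 m³/yr.
C = 201/3.798e+07 = 5.292e-06 kg/m³ = 0.005292 mg/L = 5.292 µg/L.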